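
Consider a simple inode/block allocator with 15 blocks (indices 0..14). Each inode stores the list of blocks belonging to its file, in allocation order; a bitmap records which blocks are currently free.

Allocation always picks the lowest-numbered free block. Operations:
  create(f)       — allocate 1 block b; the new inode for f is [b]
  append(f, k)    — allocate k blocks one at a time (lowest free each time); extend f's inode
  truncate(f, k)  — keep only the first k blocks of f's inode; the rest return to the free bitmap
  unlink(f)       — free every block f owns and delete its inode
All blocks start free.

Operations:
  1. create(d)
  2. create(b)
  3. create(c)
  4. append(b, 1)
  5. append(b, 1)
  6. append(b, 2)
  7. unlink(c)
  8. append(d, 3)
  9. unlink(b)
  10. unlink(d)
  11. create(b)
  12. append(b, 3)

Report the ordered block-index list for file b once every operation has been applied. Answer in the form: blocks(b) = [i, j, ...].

blocks(b) = [0, 1, 2, 3]

  1. create(d)  ⇒  F..............  {d→[0]}
  2. create(b)  ⇒  FF.............  {b→[1]; d→[0]}
  3. create(c)  ⇒  FFF............  {b→[1]; c→[2]; d→[0]}
  4. append(b, 1)  ⇒  FFFF...........  {b→[1, 3]; c→[2]; d→[0]}
  5. append(b, 1)  ⇒  FFFFF..........  {b→[1, 3, 4]; c→[2]; d→[0]}
  6. append(b, 2)  ⇒  FFFFFFF........  {b→[1, 3, 4, 5, 6]; c→[2]; d→[0]}
  7. unlink(c)  ⇒  FF.FFFF........  {b→[1, 3, 4, 5, 6]; d→[0]}
  8. append(d, 3)  ⇒  FFFFFFFFF......  {b→[1, 3, 4, 5, 6]; d→[0, 2, 7, 8]}
  9. unlink(b)  ⇒  F.F....FF......  {d→[0, 2, 7, 8]}
  10. unlink(d)  ⇒  ...............  {}
  11. create(b)  ⇒  F..............  {b→[0]}
  12. append(b, 3)  ⇒  FFFF...........  {b→[0, 1, 2, 3]}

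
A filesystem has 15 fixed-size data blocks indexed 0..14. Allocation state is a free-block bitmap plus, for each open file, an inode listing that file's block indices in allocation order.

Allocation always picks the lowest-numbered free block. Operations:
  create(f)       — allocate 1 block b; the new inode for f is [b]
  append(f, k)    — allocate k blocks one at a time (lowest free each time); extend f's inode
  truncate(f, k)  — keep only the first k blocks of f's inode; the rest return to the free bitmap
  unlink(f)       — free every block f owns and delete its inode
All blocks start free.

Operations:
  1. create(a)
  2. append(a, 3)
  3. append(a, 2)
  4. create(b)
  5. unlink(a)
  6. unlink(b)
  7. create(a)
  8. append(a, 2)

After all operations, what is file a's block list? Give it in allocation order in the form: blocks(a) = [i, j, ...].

[1] create(a) — a=0 (map F..............)
[2] append(a, 3) — a=0,1,2,3 (map FFFF...........)
[3] append(a, 2) — a=0,1,2,3,4,5 (map FFFFFF.........)
[4] create(b) — a=0,1,2,3,4,5 b=6 (map FFFFFFF........)
[5] unlink(a) — b=6 (map ......F........)
[6] unlink(b) —  (map ...............)
[7] create(a) — a=0 (map F..............)
[8] append(a, 2) — a=0,1,2 (map FFF............)

blocks(a) = [0, 1, 2]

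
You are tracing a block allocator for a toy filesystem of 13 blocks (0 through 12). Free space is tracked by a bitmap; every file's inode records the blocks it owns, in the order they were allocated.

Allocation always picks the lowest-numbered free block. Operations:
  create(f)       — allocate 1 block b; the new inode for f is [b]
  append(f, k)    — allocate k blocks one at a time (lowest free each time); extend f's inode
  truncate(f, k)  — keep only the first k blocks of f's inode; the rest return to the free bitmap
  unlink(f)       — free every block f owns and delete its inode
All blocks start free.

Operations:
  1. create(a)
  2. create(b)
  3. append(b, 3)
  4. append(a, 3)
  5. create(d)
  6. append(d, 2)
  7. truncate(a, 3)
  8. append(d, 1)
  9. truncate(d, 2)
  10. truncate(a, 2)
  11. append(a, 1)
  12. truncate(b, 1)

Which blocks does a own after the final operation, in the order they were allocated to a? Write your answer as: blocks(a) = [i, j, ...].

blocks(a) = [0, 5, 6]

[1] create(a) — a=0 (map F............)
[2] create(b) — a=0 b=1 (map FF...........)
[3] append(b, 3) — a=0 b=1,2,3,4 (map FFFFF........)
[4] append(a, 3) — a=0,5,6,7 b=1,2,3,4 (map FFFFFFFF.....)
[5] create(d) — a=0,5,6,7 b=1,2,3,4 d=8 (map FFFFFFFFF....)
[6] append(d, 2) — a=0,5,6,7 b=1,2,3,4 d=8,9,10 (map FFFFFFFFFFF..)
[7] truncate(a, 3) — a=0,5,6 b=1,2,3,4 d=8,9,10 (map FFFFFFF.FFF..)
[8] append(d, 1) — a=0,5,6 b=1,2,3,4 d=8,9,10,7 (map FFFFFFFFFFF..)
[9] truncate(d, 2) — a=0,5,6 b=1,2,3,4 d=8,9 (map FFFFFFF.FF...)
[10] truncate(a, 2) — a=0,5 b=1,2,3,4 d=8,9 (map FFFFFF..FF...)
[11] append(a, 1) — a=0,5,6 b=1,2,3,4 d=8,9 (map FFFFFFF.FF...)
[12] truncate(b, 1) — a=0,5,6 b=1 d=8,9 (map FF...FF.FF...)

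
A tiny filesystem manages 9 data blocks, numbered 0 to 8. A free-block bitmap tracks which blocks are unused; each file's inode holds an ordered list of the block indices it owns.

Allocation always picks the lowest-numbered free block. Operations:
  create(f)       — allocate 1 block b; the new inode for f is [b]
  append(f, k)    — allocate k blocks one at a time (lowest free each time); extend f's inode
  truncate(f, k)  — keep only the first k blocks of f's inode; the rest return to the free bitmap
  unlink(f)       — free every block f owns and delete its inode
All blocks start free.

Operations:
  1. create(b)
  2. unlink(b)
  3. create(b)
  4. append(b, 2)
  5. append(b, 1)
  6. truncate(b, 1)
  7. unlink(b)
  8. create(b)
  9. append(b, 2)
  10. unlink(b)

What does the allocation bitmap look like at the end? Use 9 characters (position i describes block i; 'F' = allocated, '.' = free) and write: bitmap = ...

bitmap = .........

[1] create(b) — b=0 (map F........)
[2] unlink(b) —  (map .........)
[3] create(b) — b=0 (map F........)
[4] append(b, 2) — b=0,1,2 (map FFF......)
[5] append(b, 1) — b=0,1,2,3 (map FFFF.....)
[6] truncate(b, 1) — b=0 (map F........)
[7] unlink(b) —  (map .........)
[8] create(b) — b=0 (map F........)
[9] append(b, 2) — b=0,1,2 (map FFF......)
[10] unlink(b) —  (map .........)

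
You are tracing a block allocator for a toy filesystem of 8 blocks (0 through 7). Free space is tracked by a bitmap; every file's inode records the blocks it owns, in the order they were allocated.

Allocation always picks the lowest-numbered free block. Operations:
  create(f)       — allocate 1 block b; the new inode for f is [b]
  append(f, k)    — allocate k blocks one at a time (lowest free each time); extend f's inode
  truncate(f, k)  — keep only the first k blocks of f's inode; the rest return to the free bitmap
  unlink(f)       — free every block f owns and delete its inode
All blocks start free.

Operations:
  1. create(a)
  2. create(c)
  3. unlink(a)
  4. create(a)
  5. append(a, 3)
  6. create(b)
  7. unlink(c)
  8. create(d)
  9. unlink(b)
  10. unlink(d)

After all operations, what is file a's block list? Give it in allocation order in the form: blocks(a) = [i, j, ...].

after create(a) → a:[0]  free=[F.......]
after create(c) → a:[0], c:[1]  free=[FF......]
after unlink(a) → c:[1]  free=[.F......]
after create(a) → a:[0], c:[1]  free=[FF......]
after append(a, 3) → a:[0, 2, 3, 4], c:[1]  free=[FFFFF...]
after create(b) → a:[0, 2, 3, 4], b:[5], c:[1]  free=[FFFFFF..]
after unlink(c) → a:[0, 2, 3, 4], b:[5]  free=[F.FFFF..]
after create(d) → a:[0, 2, 3, 4], b:[5], d:[1]  free=[FFFFFF..]
after unlink(b) → a:[0, 2, 3, 4], d:[1]  free=[FFFFF...]
after unlink(d) → a:[0, 2, 3, 4]  free=[F.FFF...]

blocks(a) = [0, 2, 3, 4]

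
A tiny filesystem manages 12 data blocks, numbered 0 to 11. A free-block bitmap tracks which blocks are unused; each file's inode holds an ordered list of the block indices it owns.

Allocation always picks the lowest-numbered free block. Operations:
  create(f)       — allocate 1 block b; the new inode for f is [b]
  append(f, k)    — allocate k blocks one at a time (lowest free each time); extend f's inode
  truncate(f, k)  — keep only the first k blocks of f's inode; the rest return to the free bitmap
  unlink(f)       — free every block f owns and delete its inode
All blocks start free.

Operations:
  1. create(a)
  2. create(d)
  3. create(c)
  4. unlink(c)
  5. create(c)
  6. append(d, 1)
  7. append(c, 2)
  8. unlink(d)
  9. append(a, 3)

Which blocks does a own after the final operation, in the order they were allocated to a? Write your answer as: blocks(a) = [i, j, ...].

  1. create(a)  ⇒  F...........  {a→[0]}
  2. create(d)  ⇒  FF..........  {a→[0]; d→[1]}
  3. create(c)  ⇒  FFF.........  {a→[0]; c→[2]; d→[1]}
  4. unlink(c)  ⇒  FF..........  {a→[0]; d→[1]}
  5. create(c)  ⇒  FFF.........  {a→[0]; c→[2]; d→[1]}
  6. append(d, 1)  ⇒  FFFF........  {a→[0]; c→[2]; d→[1, 3]}
  7. append(c, 2)  ⇒  FFFFFF......  {a→[0]; c→[2, 4, 5]; d→[1, 3]}
  8. unlink(d)  ⇒  F.F.FF......  {a→[0]; c→[2, 4, 5]}
  9. append(a, 3)  ⇒  FFFFFFF.....  {a→[0, 1, 3, 6]; c→[2, 4, 5]}

blocks(a) = [0, 1, 3, 6]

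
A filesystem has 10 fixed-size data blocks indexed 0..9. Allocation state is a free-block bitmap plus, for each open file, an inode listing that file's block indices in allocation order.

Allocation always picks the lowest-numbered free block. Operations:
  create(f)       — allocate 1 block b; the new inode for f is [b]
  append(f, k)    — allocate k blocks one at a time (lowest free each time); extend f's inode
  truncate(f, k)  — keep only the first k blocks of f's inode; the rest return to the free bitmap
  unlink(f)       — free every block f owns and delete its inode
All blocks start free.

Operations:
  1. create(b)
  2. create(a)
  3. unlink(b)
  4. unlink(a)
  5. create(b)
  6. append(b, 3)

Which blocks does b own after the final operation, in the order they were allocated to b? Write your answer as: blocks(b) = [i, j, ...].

after create(b) → b:[0]  free=[F.........]
after create(a) → a:[1], b:[0]  free=[FF........]
after unlink(b) → a:[1]  free=[.F........]
after unlink(a) →   free=[..........]
after create(b) → b:[0]  free=[F.........]
after append(b, 3) → b:[0, 1, 2, 3]  free=[FFFF......]

blocks(b) = [0, 1, 2, 3]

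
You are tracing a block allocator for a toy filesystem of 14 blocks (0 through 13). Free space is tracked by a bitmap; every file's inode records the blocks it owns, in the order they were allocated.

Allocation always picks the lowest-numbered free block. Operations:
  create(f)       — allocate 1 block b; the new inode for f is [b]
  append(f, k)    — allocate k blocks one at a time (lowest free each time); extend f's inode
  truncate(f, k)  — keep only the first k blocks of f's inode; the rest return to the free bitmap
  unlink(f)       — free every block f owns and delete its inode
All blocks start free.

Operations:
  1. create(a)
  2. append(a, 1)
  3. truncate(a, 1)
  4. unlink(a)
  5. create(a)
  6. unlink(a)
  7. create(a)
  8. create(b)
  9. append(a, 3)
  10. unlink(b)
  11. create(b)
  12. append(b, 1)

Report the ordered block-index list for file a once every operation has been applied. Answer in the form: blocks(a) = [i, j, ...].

blocks(a) = [0, 2, 3, 4]

[1] create(a) — a=0 (map F.............)
[2] append(a, 1) — a=0,1 (map FF............)
[3] truncate(a, 1) — a=0 (map F.............)
[4] unlink(a) —  (map ..............)
[5] create(a) — a=0 (map F.............)
[6] unlink(a) —  (map ..............)
[7] create(a) — a=0 (map F.............)
[8] create(b) — a=0 b=1 (map FF............)
[9] append(a, 3) — a=0,2,3,4 b=1 (map FFFFF.........)
[10] unlink(b) — a=0,2,3,4 (map F.FFF.........)
[11] create(b) — a=0,2,3,4 b=1 (map FFFFF.........)
[12] append(b, 1) — a=0,2,3,4 b=1,5 (map FFFFFF........)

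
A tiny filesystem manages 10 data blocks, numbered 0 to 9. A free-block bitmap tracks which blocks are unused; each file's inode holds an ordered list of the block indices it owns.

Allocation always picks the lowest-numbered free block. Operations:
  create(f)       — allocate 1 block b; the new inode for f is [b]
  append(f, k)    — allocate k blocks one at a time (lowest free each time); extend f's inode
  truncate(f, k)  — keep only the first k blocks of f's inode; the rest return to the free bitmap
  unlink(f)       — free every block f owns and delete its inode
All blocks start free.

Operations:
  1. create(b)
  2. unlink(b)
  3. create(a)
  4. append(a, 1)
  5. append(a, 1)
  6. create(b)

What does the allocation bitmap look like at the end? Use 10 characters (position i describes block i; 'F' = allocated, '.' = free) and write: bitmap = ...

after create(b) → b:[0]  free=[F.........]
after unlink(b) →   free=[..........]
after create(a) → a:[0]  free=[F.........]
after append(a, 1) → a:[0, 1]  free=[FF........]
after append(a, 1) → a:[0, 1, 2]  free=[FFF.......]
after create(b) → a:[0, 1, 2], b:[3]  free=[FFFF......]

bitmap = FFFF......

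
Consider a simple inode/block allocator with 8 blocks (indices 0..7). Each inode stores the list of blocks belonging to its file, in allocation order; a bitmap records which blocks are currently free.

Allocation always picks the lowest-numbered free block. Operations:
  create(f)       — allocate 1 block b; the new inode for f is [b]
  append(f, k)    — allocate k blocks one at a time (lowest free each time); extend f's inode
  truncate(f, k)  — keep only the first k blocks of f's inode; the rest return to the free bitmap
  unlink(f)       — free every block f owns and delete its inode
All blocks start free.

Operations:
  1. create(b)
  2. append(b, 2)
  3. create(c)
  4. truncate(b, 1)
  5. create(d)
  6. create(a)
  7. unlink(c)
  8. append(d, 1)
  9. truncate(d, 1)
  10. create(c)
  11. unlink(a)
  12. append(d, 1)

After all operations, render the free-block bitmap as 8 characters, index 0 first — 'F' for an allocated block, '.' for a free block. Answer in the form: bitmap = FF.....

create(b): bitmap=F....... | b=[0]
append(b, 2): bitmap=FFF..... | b=[0, 1, 2]
create(c): bitmap=FFFF.... | b=[0, 1, 2] c=[3]
truncate(b, 1): bitmap=F..F.... | b=[0] c=[3]
create(d): bitmap=FF.F.... | b=[0] c=[3] d=[1]
create(a): bitmap=FFFF.... | a=[2] b=[0] c=[3] d=[1]
unlink(c): bitmap=FFF..... | a=[2] b=[0] d=[1]
append(d, 1): bitmap=FFFF.... | a=[2] b=[0] d=[1, 3]
truncate(d, 1): bitmap=FFF..... | a=[2] b=[0] d=[1]
create(c): bitmap=FFFF.... | a=[2] b=[0] c=[3] d=[1]
unlink(a): bitmap=FF.F.... | b=[0] c=[3] d=[1]
append(d, 1): bitmap=FFFF.... | b=[0] c=[3] d=[1, 2]

bitmap = FFFF....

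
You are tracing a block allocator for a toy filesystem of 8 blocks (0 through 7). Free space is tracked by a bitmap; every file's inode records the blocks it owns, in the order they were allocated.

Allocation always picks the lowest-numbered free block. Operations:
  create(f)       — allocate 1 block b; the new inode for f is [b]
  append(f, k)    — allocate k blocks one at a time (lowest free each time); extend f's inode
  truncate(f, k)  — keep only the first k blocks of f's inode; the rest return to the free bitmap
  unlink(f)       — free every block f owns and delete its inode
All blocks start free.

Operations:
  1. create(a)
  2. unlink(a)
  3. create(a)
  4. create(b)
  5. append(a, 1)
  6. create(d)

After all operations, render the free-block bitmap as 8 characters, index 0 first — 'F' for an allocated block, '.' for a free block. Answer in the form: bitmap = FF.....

bitmap = FFFF....

after create(a) → a:[0]  free=[F.......]
after unlink(a) →   free=[........]
after create(a) → a:[0]  free=[F.......]
after create(b) → a:[0], b:[1]  free=[FF......]
after append(a, 1) → a:[0, 2], b:[1]  free=[FFF.....]
after create(d) → a:[0, 2], b:[1], d:[3]  free=[FFFF....]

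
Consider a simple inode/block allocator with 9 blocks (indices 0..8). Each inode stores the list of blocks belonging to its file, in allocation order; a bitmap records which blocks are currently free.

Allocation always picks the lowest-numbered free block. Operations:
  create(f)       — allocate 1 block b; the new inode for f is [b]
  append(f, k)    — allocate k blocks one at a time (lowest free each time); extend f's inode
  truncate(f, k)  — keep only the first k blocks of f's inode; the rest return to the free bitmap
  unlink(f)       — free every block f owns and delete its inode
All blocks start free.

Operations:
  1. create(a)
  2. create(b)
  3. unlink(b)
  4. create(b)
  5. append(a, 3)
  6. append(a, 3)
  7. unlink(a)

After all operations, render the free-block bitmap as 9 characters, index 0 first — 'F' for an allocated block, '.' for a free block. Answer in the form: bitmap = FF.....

bitmap = .F.......

  1. create(a)  ⇒  F........  {a→[0]}
  2. create(b)  ⇒  FF.......  {a→[0]; b→[1]}
  3. unlink(b)  ⇒  F........  {a→[0]}
  4. create(b)  ⇒  FF.......  {a→[0]; b→[1]}
  5. append(a, 3)  ⇒  FFFFF....  {a→[0, 2, 3, 4]; b→[1]}
  6. append(a, 3)  ⇒  FFFFFFFF.  {a→[0, 2, 3, 4, 5, 6, 7]; b→[1]}
  7. unlink(a)  ⇒  .F.......  {b→[1]}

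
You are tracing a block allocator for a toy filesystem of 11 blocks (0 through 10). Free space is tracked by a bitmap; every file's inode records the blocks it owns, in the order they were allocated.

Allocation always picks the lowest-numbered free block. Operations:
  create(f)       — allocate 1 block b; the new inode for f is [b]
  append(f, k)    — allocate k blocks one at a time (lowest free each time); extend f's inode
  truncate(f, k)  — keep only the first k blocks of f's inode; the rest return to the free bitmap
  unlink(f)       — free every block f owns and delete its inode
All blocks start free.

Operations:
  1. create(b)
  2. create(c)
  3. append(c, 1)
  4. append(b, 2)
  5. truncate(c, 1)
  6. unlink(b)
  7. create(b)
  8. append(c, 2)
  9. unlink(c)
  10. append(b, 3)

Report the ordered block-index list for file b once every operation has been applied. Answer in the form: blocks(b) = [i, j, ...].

blocks(b) = [0, 1, 2, 3]

create(b): bitmap=F.......... | b=[0]
create(c): bitmap=FF......... | b=[0] c=[1]
append(c, 1): bitmap=FFF........ | b=[0] c=[1, 2]
append(b, 2): bitmap=FFFFF...... | b=[0, 3, 4] c=[1, 2]
truncate(c, 1): bitmap=FF.FF...... | b=[0, 3, 4] c=[1]
unlink(b): bitmap=.F......... | c=[1]
create(b): bitmap=FF......... | b=[0] c=[1]
append(c, 2): bitmap=FFFF....... | b=[0] c=[1, 2, 3]
unlink(c): bitmap=F.......... | b=[0]
append(b, 3): bitmap=FFFF....... | b=[0, 1, 2, 3]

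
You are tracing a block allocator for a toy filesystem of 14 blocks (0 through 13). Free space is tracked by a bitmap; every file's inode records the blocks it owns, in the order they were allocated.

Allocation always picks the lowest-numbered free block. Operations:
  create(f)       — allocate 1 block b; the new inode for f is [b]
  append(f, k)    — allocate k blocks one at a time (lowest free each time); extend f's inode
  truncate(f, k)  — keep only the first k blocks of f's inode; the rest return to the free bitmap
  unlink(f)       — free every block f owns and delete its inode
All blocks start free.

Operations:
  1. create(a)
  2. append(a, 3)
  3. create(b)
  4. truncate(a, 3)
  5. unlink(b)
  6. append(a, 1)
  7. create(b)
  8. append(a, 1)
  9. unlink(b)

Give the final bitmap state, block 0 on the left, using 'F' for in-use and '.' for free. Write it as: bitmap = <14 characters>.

bitmap = FFFF.F........

after create(a) → a:[0]  free=[F.............]
after append(a, 3) → a:[0, 1, 2, 3]  free=[FFFF..........]
after create(b) → a:[0, 1, 2, 3], b:[4]  free=[FFFFF.........]
after truncate(a, 3) → a:[0, 1, 2], b:[4]  free=[FFF.F.........]
after unlink(b) → a:[0, 1, 2]  free=[FFF...........]
after append(a, 1) → a:[0, 1, 2, 3]  free=[FFFF..........]
after create(b) → a:[0, 1, 2, 3], b:[4]  free=[FFFFF.........]
after append(a, 1) → a:[0, 1, 2, 3, 5], b:[4]  free=[FFFFFF........]
after unlink(b) → a:[0, 1, 2, 3, 5]  free=[FFFF.F........]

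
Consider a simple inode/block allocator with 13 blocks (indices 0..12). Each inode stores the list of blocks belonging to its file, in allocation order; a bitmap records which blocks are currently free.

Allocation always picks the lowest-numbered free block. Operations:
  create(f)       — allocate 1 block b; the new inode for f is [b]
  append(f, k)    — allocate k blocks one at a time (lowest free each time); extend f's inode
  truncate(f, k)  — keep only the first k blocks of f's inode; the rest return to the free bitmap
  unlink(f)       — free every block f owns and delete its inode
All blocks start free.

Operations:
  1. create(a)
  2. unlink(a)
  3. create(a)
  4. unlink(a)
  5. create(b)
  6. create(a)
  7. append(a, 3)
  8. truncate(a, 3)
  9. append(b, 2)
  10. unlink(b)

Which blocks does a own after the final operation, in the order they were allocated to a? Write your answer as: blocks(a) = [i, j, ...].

after create(a) → a:[0]  free=[F............]
after unlink(a) →   free=[.............]
after create(a) → a:[0]  free=[F............]
after unlink(a) →   free=[.............]
after create(b) → b:[0]  free=[F............]
after create(a) → a:[1], b:[0]  free=[FF...........]
after append(a, 3) → a:[1, 2, 3, 4], b:[0]  free=[FFFFF........]
after truncate(a, 3) → a:[1, 2, 3], b:[0]  free=[FFFF.........]
after append(b, 2) → a:[1, 2, 3], b:[0, 4, 5]  free=[FFFFFF.......]
after unlink(b) → a:[1, 2, 3]  free=[.FFF.........]

blocks(a) = [1, 2, 3]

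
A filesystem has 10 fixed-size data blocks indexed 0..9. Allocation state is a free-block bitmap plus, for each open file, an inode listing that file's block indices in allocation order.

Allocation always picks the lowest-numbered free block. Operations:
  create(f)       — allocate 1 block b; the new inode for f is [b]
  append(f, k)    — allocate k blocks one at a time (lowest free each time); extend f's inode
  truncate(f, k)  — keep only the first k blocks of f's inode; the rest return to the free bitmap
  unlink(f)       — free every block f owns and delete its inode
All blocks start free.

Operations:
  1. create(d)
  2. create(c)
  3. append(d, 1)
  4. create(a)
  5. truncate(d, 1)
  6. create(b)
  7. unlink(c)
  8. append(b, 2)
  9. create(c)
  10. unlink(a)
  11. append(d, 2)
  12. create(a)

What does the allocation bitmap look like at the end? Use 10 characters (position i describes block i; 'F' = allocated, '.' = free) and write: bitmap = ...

bitmap = FFFFFFFF..

create(d): bitmap=F......... | d=[0]
create(c): bitmap=FF........ | c=[1] d=[0]
append(d, 1): bitmap=FFF....... | c=[1] d=[0, 2]
create(a): bitmap=FFFF...... | a=[3] c=[1] d=[0, 2]
truncate(d, 1): bitmap=FF.F...... | a=[3] c=[1] d=[0]
create(b): bitmap=FFFF...... | a=[3] b=[2] c=[1] d=[0]
unlink(c): bitmap=F.FF...... | a=[3] b=[2] d=[0]
append(b, 2): bitmap=FFFFF..... | a=[3] b=[2, 1, 4] d=[0]
create(c): bitmap=FFFFFF.... | a=[3] b=[2, 1, 4] c=[5] d=[0]
unlink(a): bitmap=FFF.FF.... | b=[2, 1, 4] c=[5] d=[0]
append(d, 2): bitmap=FFFFFFF... | b=[2, 1, 4] c=[5] d=[0, 3, 6]
create(a): bitmap=FFFFFFFF.. | a=[7] b=[2, 1, 4] c=[5] d=[0, 3, 6]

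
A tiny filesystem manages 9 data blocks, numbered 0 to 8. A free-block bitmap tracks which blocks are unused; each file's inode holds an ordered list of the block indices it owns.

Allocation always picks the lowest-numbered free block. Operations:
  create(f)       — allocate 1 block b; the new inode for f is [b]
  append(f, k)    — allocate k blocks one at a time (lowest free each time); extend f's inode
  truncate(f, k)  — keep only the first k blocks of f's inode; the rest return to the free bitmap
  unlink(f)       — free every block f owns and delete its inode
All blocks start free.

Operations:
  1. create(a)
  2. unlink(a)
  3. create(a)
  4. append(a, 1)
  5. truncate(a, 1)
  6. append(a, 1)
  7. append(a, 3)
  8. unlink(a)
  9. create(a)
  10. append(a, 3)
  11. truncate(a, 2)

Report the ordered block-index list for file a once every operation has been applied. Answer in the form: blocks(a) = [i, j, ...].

blocks(a) = [0, 1]

after create(a) → a:[0]  free=[F........]
after unlink(a) →   free=[.........]
after create(a) → a:[0]  free=[F........]
after append(a, 1) → a:[0, 1]  free=[FF.......]
after truncate(a, 1) → a:[0]  free=[F........]
after append(a, 1) → a:[0, 1]  free=[FF.......]
after append(a, 3) → a:[0, 1, 2, 3, 4]  free=[FFFFF....]
after unlink(a) →   free=[.........]
after create(a) → a:[0]  free=[F........]
after append(a, 3) → a:[0, 1, 2, 3]  free=[FFFF.....]
after truncate(a, 2) → a:[0, 1]  free=[FF.......]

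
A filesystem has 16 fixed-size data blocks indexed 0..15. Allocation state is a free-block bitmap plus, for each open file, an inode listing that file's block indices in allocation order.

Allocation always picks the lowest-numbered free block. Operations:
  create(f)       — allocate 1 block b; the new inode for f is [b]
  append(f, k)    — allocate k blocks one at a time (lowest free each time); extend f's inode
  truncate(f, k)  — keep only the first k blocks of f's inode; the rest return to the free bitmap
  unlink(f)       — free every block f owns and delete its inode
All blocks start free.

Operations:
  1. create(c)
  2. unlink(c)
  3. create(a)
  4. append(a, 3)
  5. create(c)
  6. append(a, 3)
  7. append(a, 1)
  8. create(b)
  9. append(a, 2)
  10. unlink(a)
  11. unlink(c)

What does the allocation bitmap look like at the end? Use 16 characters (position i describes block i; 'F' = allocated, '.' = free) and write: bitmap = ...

[1] create(c) — c=0 (map F...............)
[2] unlink(c) —  (map ................)
[3] create(a) — a=0 (map F...............)
[4] append(a, 3) — a=0,1,2,3 (map FFFF............)
[5] create(c) — a=0,1,2,3 c=4 (map FFFFF...........)
[6] append(a, 3) — a=0,1,2,3,5,6,7 c=4 (map FFFFFFFF........)
[7] append(a, 1) — a=0,1,2,3,5,6,7,8 c=4 (map FFFFFFFFF.......)
[8] create(b) — a=0,1,2,3,5,6,7,8 b=9 c=4 (map FFFFFFFFFF......)
[9] append(a, 2) — a=0,1,2,3,5,6,7,8,10,11 b=9 c=4 (map FFFFFFFFFFFF....)
[10] unlink(a) — b=9 c=4 (map ....F....F......)
[11] unlink(c) — b=9 (map .........F......)

bitmap = .........F......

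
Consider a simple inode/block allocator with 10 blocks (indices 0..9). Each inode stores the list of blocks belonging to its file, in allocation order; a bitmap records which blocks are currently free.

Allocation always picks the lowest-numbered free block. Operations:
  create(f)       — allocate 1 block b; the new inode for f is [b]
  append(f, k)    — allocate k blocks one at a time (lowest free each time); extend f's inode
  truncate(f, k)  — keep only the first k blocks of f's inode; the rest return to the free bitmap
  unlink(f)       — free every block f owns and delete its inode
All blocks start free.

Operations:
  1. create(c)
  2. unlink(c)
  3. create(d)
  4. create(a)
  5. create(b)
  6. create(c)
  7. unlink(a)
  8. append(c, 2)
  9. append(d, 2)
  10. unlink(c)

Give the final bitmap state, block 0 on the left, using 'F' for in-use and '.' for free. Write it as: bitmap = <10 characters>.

bitmap = F.F..FF...

[1] create(c) — c=0 (map F.........)
[2] unlink(c) —  (map ..........)
[3] create(d) — d=0 (map F.........)
[4] create(a) — a=1 d=0 (map FF........)
[5] create(b) — a=1 b=2 d=0 (map FFF.......)
[6] create(c) — a=1 b=2 c=3 d=0 (map FFFF......)
[7] unlink(a) — b=2 c=3 d=0 (map F.FF......)
[8] append(c, 2) — b=2 c=3,1,4 d=0 (map FFFFF.....)
[9] append(d, 2) — b=2 c=3,1,4 d=0,5,6 (map FFFFFFF...)
[10] unlink(c) — b=2 d=0,5,6 (map F.F..FF...)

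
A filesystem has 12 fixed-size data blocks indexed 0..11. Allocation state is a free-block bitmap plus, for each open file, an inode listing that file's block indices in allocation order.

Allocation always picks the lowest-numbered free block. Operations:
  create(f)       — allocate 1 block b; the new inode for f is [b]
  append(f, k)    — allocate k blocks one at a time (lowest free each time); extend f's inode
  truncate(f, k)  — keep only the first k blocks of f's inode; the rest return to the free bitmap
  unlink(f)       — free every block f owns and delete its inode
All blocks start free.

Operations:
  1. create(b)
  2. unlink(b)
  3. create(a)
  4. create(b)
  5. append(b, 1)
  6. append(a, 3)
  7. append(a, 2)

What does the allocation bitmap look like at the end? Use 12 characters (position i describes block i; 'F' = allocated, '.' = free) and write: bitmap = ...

[1] create(b) — b=0 (map F...........)
[2] unlink(b) —  (map ............)
[3] create(a) — a=0 (map F...........)
[4] create(b) — a=0 b=1 (map FF..........)
[5] append(b, 1) — a=0 b=1,2 (map FFF.........)
[6] append(a, 3) — a=0,3,4,5 b=1,2 (map FFFFFF......)
[7] append(a, 2) — a=0,3,4,5,6,7 b=1,2 (map FFFFFFFF....)

bitmap = FFFFFFFF....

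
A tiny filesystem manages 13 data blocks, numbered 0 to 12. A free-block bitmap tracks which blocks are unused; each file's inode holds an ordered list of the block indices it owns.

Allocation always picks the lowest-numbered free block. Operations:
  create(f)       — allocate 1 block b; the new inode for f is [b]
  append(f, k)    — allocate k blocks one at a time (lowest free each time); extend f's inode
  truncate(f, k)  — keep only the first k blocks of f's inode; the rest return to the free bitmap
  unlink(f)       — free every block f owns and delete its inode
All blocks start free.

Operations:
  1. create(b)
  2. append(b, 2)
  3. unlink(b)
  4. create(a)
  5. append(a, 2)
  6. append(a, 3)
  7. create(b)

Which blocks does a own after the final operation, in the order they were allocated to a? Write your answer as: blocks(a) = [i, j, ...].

blocks(a) = [0, 1, 2, 3, 4, 5]

after create(b) → b:[0]  free=[F............]
after append(b, 2) → b:[0, 1, 2]  free=[FFF..........]
after unlink(b) →   free=[.............]
after create(a) → a:[0]  free=[F............]
after append(a, 2) → a:[0, 1, 2]  free=[FFF..........]
after append(a, 3) → a:[0, 1, 2, 3, 4, 5]  free=[FFFFFF.......]
after create(b) → a:[0, 1, 2, 3, 4, 5], b:[6]  free=[FFFFFFF......]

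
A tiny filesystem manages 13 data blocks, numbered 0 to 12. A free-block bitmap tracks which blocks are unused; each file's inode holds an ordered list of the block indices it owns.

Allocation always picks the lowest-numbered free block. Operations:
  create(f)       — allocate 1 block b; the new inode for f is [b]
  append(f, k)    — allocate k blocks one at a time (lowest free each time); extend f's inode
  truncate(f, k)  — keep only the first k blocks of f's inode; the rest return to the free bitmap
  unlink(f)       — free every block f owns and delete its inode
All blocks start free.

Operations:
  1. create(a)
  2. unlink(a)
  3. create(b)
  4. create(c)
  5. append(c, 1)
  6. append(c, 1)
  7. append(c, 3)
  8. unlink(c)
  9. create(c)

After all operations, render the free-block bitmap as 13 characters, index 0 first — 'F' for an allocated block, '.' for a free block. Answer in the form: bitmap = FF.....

bitmap = FF...........

  1. create(a)  ⇒  F............  {a→[0]}
  2. unlink(a)  ⇒  .............  {}
  3. create(b)  ⇒  F............  {b→[0]}
  4. create(c)  ⇒  FF...........  {b→[0]; c→[1]}
  5. append(c, 1)  ⇒  FFF..........  {b→[0]; c→[1, 2]}
  6. append(c, 1)  ⇒  FFFF.........  {b→[0]; c→[1, 2, 3]}
  7. append(c, 3)  ⇒  FFFFFFF......  {b→[0]; c→[1, 2, 3, 4, 5, 6]}
  8. unlink(c)  ⇒  F............  {b→[0]}
  9. create(c)  ⇒  FF...........  {b→[0]; c→[1]}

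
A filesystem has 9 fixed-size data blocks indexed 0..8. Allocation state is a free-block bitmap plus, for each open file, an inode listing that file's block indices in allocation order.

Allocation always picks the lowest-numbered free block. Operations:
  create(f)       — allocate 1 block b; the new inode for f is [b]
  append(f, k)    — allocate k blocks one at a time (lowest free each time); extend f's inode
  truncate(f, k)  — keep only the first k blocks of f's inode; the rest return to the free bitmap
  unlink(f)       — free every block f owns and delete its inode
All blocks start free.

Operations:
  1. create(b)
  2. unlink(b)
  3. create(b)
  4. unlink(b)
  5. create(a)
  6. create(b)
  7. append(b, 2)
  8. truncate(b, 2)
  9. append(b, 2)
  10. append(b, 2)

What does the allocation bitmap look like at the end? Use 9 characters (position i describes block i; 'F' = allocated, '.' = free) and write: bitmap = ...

[1] create(b) — b=0 (map F........)
[2] unlink(b) —  (map .........)
[3] create(b) — b=0 (map F........)
[4] unlink(b) —  (map .........)
[5] create(a) — a=0 (map F........)
[6] create(b) — a=0 b=1 (map FF.......)
[7] append(b, 2) — a=0 b=1,2,3 (map FFFF.....)
[8] truncate(b, 2) — a=0 b=1,2 (map FFF......)
[9] append(b, 2) — a=0 b=1,2,3,4 (map FFFFF....)
[10] append(b, 2) — a=0 b=1,2,3,4,5,6 (map FFFFFFF..)

bitmap = FFFFFFF..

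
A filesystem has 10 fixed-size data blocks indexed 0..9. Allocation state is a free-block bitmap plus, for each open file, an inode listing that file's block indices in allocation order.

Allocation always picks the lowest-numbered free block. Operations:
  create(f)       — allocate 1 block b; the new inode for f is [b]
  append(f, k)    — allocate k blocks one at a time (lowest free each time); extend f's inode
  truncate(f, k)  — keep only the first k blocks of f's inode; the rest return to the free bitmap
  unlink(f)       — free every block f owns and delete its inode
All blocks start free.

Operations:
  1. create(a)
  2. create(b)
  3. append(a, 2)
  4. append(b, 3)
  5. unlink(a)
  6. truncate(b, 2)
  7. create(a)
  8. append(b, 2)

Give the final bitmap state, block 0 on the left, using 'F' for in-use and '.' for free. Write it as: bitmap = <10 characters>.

create(a): bitmap=F......... | a=[0]
create(b): bitmap=FF........ | a=[0] b=[1]
append(a, 2): bitmap=FFFF...... | a=[0, 2, 3] b=[1]
append(b, 3): bitmap=FFFFFFF... | a=[0, 2, 3] b=[1, 4, 5, 6]
unlink(a): bitmap=.F..FFF... | b=[1, 4, 5, 6]
truncate(b, 2): bitmap=.F..F..... | b=[1, 4]
create(a): bitmap=FF..F..... | a=[0] b=[1, 4]
append(b, 2): bitmap=FFFFF..... | a=[0] b=[1, 4, 2, 3]

bitmap = FFFFF.....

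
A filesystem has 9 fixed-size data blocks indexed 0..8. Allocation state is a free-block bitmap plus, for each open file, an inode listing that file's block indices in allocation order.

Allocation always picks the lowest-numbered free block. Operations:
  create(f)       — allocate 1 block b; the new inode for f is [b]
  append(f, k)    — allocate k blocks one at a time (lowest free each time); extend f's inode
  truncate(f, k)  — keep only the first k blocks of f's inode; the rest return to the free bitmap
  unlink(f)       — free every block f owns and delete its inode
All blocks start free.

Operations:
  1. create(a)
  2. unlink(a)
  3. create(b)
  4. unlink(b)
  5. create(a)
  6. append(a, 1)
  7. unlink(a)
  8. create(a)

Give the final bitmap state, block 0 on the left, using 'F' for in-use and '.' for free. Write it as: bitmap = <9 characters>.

after create(a) → a:[0]  free=[F........]
after unlink(a) →   free=[.........]
after create(b) → b:[0]  free=[F........]
after unlink(b) →   free=[.........]
after create(a) → a:[0]  free=[F........]
after append(a, 1) → a:[0, 1]  free=[FF.......]
after unlink(a) →   free=[.........]
after create(a) → a:[0]  free=[F........]

bitmap = F........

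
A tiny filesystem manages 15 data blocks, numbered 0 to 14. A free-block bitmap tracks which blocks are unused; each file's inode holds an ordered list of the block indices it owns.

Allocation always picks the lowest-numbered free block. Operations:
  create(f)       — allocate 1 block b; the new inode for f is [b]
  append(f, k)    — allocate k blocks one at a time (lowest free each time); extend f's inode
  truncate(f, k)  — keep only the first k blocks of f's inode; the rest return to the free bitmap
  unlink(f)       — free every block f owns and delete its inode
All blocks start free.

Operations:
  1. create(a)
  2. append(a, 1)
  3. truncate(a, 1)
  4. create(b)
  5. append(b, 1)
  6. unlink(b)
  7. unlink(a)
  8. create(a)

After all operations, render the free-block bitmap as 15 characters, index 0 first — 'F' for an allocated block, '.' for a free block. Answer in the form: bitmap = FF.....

after create(a) → a:[0]  free=[F..............]
after append(a, 1) → a:[0, 1]  free=[FF.............]
after truncate(a, 1) → a:[0]  free=[F..............]
after create(b) → a:[0], b:[1]  free=[FF.............]
after append(b, 1) → a:[0], b:[1, 2]  free=[FFF............]
after unlink(b) → a:[0]  free=[F..............]
after unlink(a) →   free=[...............]
after create(a) → a:[0]  free=[F..............]

bitmap = F..............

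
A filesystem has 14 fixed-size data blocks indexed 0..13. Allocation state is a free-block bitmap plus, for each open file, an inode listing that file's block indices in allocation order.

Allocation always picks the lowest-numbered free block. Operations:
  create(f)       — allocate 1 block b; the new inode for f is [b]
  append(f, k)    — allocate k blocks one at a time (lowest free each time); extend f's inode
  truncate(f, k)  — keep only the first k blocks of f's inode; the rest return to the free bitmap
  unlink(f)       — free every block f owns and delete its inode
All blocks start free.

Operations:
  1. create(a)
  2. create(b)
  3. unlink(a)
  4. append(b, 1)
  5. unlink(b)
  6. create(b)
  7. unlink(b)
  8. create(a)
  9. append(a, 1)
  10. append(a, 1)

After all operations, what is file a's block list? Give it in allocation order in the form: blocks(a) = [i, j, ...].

blocks(a) = [0, 1, 2]

  1. create(a)  ⇒  F.............  {a→[0]}
  2. create(b)  ⇒  FF............  {a→[0]; b→[1]}
  3. unlink(a)  ⇒  .F............  {b→[1]}
  4. append(b, 1)  ⇒  FF............  {b→[1, 0]}
  5. unlink(b)  ⇒  ..............  {}
  6. create(b)  ⇒  F.............  {b→[0]}
  7. unlink(b)  ⇒  ..............  {}
  8. create(a)  ⇒  F.............  {a→[0]}
  9. append(a, 1)  ⇒  FF............  {a→[0, 1]}
  10. append(a, 1)  ⇒  FFF...........  {a→[0, 1, 2]}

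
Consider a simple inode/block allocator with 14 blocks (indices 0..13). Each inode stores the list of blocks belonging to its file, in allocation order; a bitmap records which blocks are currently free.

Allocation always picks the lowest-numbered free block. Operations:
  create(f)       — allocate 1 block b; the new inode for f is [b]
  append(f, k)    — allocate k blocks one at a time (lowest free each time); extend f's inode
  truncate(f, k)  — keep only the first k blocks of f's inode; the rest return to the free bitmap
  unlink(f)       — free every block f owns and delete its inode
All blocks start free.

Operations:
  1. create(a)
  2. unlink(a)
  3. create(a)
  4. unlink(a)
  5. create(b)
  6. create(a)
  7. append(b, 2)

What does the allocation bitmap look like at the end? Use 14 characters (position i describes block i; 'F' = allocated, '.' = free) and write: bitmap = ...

bitmap = FFFF..........

after create(a) → a:[0]  free=[F.............]
after unlink(a) →   free=[..............]
after create(a) → a:[0]  free=[F.............]
after unlink(a) →   free=[..............]
after create(b) → b:[0]  free=[F.............]
after create(a) → a:[1], b:[0]  free=[FF............]
after append(b, 2) → a:[1], b:[0, 2, 3]  free=[FFFF..........]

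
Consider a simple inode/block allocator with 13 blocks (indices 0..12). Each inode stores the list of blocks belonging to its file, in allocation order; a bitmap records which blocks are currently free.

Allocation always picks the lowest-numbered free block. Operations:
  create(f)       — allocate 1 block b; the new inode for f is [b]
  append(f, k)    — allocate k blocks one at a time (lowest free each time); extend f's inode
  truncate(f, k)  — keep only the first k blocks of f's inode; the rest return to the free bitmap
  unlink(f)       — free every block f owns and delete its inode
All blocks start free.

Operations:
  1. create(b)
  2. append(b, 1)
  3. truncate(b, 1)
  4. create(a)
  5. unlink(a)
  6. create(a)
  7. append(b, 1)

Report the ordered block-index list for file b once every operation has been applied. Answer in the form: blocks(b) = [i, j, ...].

  1. create(b)  ⇒  F............  {b→[0]}
  2. append(b, 1)  ⇒  FF...........  {b→[0, 1]}
  3. truncate(b, 1)  ⇒  F............  {b→[0]}
  4. create(a)  ⇒  FF...........  {a→[1]; b→[0]}
  5. unlink(a)  ⇒  F............  {b→[0]}
  6. create(a)  ⇒  FF...........  {a→[1]; b→[0]}
  7. append(b, 1)  ⇒  FFF..........  {a→[1]; b→[0, 2]}

blocks(b) = [0, 2]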